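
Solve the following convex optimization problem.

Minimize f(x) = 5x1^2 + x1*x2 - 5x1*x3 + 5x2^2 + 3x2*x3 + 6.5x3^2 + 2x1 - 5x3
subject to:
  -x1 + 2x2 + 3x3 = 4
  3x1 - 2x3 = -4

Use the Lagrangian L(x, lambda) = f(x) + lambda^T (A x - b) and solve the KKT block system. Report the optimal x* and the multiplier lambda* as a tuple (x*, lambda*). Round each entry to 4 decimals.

Form the Lagrangian:
  L(x, lambda) = (1/2) x^T Q x + c^T x + lambda^T (A x - b)
Stationarity (grad_x L = 0): Q x + c + A^T lambda = 0.
Primal feasibility: A x = b.

This gives the KKT block system:
  [ Q   A^T ] [ x     ]   [-c ]
  [ A    0  ] [ lambda ] = [ b ]

Solving the linear system:
  x*      = (-0.7018, 0.2281, 0.9474)
  lambda* = (-2.2105, 2.4386)
  f(x*)   = 6.2281

x* = (-0.7018, 0.2281, 0.9474), lambda* = (-2.2105, 2.4386)


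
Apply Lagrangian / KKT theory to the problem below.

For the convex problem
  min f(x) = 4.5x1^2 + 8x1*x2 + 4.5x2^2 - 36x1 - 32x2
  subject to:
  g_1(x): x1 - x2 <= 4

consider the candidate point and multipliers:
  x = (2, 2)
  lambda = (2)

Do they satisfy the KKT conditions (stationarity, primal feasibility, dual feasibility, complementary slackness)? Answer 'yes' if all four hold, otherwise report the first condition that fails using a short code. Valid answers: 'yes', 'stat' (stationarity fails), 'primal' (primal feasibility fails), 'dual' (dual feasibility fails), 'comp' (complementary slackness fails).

Gradient of f: grad f(x) = Q x + c = (-2, 2)
Constraint values g_i(x) = a_i^T x - b_i:
  g_1((2, 2)) = -4
Stationarity residual: grad f(x) + sum_i lambda_i a_i = (0, 0)
  -> stationarity OK
Primal feasibility (all g_i <= 0): OK
Dual feasibility (all lambda_i >= 0): OK
Complementary slackness (lambda_i * g_i(x) = 0 for all i): FAILS

Verdict: the first failing condition is complementary_slackness -> comp.

comp


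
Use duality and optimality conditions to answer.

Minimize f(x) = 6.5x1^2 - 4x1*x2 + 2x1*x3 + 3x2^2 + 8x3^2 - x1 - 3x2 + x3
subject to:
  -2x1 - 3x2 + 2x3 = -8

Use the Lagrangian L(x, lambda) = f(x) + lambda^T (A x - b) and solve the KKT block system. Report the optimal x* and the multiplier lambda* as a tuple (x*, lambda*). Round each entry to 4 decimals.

Form the Lagrangian:
  L(x, lambda) = (1/2) x^T Q x + c^T x + lambda^T (A x - b)
Stationarity (grad_x L = 0): Q x + c + A^T lambda = 0.
Primal feasibility: A x = b.

This gives the KKT block system:
  [ Q   A^T ] [ x     ]   [-c ]
  [ A    0  ] [ lambda ] = [ b ]

Solving the linear system:
  x*      = (0.9119, 1.8221, -0.355)
  lambda* = (1.4282)
  f(x*)   = 2.3464

x* = (0.9119, 1.8221, -0.355), lambda* = (1.4282)


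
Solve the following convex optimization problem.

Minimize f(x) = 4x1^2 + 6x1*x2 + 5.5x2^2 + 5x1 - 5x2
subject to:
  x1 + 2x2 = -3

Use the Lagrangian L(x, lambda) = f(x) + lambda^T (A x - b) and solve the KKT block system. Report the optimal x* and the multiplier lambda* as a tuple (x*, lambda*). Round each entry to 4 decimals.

Form the Lagrangian:
  L(x, lambda) = (1/2) x^T Q x + c^T x + lambda^T (A x - b)
Stationarity (grad_x L = 0): Q x + c + A^T lambda = 0.
Primal feasibility: A x = b.

This gives the KKT block system:
  [ Q   A^T ] [ x     ]   [-c ]
  [ A    0  ] [ lambda ] = [ b ]

Solving the linear system:
  x*      = (-1.4211, -0.7895)
  lambda* = (11.1053)
  f(x*)   = 15.0789

x* = (-1.4211, -0.7895), lambda* = (11.1053)


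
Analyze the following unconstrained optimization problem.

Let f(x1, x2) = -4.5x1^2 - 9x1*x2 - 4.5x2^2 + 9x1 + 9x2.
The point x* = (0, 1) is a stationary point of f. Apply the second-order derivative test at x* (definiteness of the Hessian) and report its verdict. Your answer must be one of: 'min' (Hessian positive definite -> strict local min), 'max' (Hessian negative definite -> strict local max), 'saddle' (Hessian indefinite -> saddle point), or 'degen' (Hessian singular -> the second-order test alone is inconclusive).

Compute the Hessian H = grad^2 f:
  H = [[-9, -9], [-9, -9]]
Verify stationarity: grad f(x*) = H x* + g = (0, 0).
Eigenvalues of H: -18, 0.
H has a zero eigenvalue (singular; negative semidefinite but not definite), so H is neither positive definite, negative definite, nor indefinite. The second-order test alone is inconclusive -> degen.
(Indeed, f is constant along the null direction of H through x*, so x* is not a strict local extremum.)

degen


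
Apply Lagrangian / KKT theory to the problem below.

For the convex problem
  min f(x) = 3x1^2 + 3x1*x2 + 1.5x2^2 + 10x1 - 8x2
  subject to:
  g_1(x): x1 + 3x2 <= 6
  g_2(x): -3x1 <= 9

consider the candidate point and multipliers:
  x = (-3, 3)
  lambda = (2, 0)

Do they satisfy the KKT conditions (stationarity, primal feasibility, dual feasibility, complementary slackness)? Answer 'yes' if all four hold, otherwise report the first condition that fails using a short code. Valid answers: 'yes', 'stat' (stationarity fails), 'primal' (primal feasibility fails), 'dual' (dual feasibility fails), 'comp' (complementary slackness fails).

Gradient of f: grad f(x) = Q x + c = (1, -8)
Constraint values g_i(x) = a_i^T x - b_i:
  g_1((-3, 3)) = 0
  g_2((-3, 3)) = 0
Stationarity residual: grad f(x) + sum_i lambda_i a_i = (3, -2)
  -> stationarity FAILS
Primal feasibility (all g_i <= 0): OK
Dual feasibility (all lambda_i >= 0): OK
Complementary slackness (lambda_i * g_i(x) = 0 for all i): OK

Verdict: the first failing condition is stationarity -> stat.

stat


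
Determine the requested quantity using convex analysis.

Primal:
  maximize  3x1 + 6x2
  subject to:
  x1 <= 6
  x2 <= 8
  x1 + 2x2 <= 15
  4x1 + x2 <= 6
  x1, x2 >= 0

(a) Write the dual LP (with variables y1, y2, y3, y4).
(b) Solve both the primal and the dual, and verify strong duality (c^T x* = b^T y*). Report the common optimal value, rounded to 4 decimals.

The standard primal-dual pair for 'max c^T x s.t. A x <= b, x >= 0' is:
  Dual:  min b^T y  s.t.  A^T y >= c,  y >= 0.

So the dual LP is:
  minimize  6y1 + 8y2 + 15y3 + 6y4
  subject to:
    y1 + y3 + 4y4 >= 3
    y2 + 2y3 + y4 >= 6
    y1, y2, y3, y4 >= 0

Solving the primal: x* = (0, 6).
  primal value c^T x* = 36.
Solving the dual: y* = (0, 0, 0, 6).
  dual value b^T y* = 36.
Strong duality: c^T x* = b^T y*. Confirmed.

36


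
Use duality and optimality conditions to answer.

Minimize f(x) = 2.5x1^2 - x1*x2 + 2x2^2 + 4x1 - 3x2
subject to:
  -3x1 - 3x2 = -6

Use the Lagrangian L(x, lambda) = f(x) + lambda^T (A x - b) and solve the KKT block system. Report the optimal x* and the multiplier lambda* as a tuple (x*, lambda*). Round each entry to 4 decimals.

Form the Lagrangian:
  L(x, lambda) = (1/2) x^T Q x + c^T x + lambda^T (A x - b)
Stationarity (grad_x L = 0): Q x + c + A^T lambda = 0.
Primal feasibility: A x = b.

This gives the KKT block system:
  [ Q   A^T ] [ x     ]   [-c ]
  [ A    0  ] [ lambda ] = [ b ]

Solving the linear system:
  x*      = (0.2727, 1.7273)
  lambda* = (1.2121)
  f(x*)   = 1.5909

x* = (0.2727, 1.7273), lambda* = (1.2121)


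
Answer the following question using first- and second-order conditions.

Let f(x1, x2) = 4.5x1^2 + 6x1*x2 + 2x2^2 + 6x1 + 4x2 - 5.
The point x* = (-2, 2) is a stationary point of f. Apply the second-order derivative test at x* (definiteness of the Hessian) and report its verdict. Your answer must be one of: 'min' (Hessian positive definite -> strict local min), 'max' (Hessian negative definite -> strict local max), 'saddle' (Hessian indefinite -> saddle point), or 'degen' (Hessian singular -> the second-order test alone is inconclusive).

Compute the Hessian H = grad^2 f:
  H = [[9, 6], [6, 4]]
Verify stationarity: grad f(x*) = H x* + g = (0, 0).
Eigenvalues of H: 0, 13.
H has a zero eigenvalue (singular; positive semidefinite but not definite), so H is neither positive definite, negative definite, nor indefinite. The second-order test alone is inconclusive -> degen.
(Indeed, f is constant along the null direction of H through x*, so x* is not a strict local extremum.)

degen


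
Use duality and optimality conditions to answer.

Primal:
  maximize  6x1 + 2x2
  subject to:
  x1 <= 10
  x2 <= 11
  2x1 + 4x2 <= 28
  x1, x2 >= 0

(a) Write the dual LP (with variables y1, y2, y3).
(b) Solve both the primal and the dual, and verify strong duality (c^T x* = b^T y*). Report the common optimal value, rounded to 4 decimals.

The standard primal-dual pair for 'max c^T x s.t. A x <= b, x >= 0' is:
  Dual:  min b^T y  s.t.  A^T y >= c,  y >= 0.

So the dual LP is:
  minimize  10y1 + 11y2 + 28y3
  subject to:
    y1 + 2y3 >= 6
    y2 + 4y3 >= 2
    y1, y2, y3 >= 0

Solving the primal: x* = (10, 2).
  primal value c^T x* = 64.
Solving the dual: y* = (5, 0, 0.5).
  dual value b^T y* = 64.
Strong duality: c^T x* = b^T y*. Confirmed.

64


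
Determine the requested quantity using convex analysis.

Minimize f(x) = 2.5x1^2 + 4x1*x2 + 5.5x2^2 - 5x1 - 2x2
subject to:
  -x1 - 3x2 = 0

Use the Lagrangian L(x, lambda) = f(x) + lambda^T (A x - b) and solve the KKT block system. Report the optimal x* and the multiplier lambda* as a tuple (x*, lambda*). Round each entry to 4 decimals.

Form the Lagrangian:
  L(x, lambda) = (1/2) x^T Q x + c^T x + lambda^T (A x - b)
Stationarity (grad_x L = 0): Q x + c + A^T lambda = 0.
Primal feasibility: A x = b.

This gives the KKT block system:
  [ Q   A^T ] [ x     ]   [-c ]
  [ A    0  ] [ lambda ] = [ b ]

Solving the linear system:
  x*      = (1.2188, -0.4062)
  lambda* = (-0.5312)
  f(x*)   = -2.6406

x* = (1.2188, -0.4062), lambda* = (-0.5312)


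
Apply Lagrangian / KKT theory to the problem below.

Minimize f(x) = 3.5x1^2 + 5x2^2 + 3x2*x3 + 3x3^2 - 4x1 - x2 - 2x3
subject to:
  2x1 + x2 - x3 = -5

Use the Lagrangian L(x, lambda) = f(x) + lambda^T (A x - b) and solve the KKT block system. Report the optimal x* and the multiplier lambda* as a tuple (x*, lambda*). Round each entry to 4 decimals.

Form the Lagrangian:
  L(x, lambda) = (1/2) x^T Q x + c^T x + lambda^T (A x - b)
Stationarity (grad_x L = 0): Q x + c + A^T lambda = 0.
Primal feasibility: A x = b.

This gives the KKT block system:
  [ Q   A^T ] [ x     ]   [-c ]
  [ A    0  ] [ lambda ] = [ b ]

Solving the linear system:
  x*      = (-1.0838, -1.0223, 1.8101)
  lambda* = (5.7933)
  f(x*)   = 15.352

x* = (-1.0838, -1.0223, 1.8101), lambda* = (5.7933)


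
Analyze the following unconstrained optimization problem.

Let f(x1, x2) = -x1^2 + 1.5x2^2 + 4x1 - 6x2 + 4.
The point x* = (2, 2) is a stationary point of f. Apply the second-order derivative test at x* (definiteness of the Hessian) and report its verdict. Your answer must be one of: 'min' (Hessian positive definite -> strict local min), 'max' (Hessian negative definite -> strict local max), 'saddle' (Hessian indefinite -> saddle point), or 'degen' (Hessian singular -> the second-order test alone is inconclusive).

Compute the Hessian H = grad^2 f:
  H = [[-2, 0], [0, 3]]
Verify stationarity: grad f(x*) = H x* + g = (0, 0).
Eigenvalues of H: -2, 3.
Eigenvalues have mixed signs, so H is indefinite -> x* is a saddle point.

saddle


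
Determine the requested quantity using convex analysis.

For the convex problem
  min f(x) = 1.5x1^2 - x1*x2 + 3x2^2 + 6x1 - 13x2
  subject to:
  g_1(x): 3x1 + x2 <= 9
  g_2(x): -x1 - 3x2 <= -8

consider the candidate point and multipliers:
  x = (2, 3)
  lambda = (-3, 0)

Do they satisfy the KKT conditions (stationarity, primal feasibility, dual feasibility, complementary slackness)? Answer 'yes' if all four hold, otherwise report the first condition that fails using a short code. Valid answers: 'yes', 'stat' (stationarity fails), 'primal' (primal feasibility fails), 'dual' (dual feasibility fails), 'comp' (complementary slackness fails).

Gradient of f: grad f(x) = Q x + c = (9, 3)
Constraint values g_i(x) = a_i^T x - b_i:
  g_1((2, 3)) = 0
  g_2((2, 3)) = -3
Stationarity residual: grad f(x) + sum_i lambda_i a_i = (0, 0)
  -> stationarity OK
Primal feasibility (all g_i <= 0): OK
Dual feasibility (all lambda_i >= 0): FAILS
Complementary slackness (lambda_i * g_i(x) = 0 for all i): OK

Verdict: the first failing condition is dual_feasibility -> dual.

dual


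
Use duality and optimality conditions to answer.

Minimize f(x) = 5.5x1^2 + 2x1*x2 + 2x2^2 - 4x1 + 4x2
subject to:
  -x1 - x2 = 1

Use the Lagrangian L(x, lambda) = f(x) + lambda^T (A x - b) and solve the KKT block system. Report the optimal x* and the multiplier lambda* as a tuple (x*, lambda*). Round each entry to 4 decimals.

Form the Lagrangian:
  L(x, lambda) = (1/2) x^T Q x + c^T x + lambda^T (A x - b)
Stationarity (grad_x L = 0): Q x + c + A^T lambda = 0.
Primal feasibility: A x = b.

This gives the KKT block system:
  [ Q   A^T ] [ x     ]   [-c ]
  [ A    0  ] [ lambda ] = [ b ]

Solving the linear system:
  x*      = (0.5455, -1.5455)
  lambda* = (-1.0909)
  f(x*)   = -3.6364

x* = (0.5455, -1.5455), lambda* = (-1.0909)


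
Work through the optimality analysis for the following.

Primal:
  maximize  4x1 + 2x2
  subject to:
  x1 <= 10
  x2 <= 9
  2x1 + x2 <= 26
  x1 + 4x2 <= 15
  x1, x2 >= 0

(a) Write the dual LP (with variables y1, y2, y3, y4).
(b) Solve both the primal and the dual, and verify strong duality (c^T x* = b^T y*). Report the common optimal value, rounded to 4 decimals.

The standard primal-dual pair for 'max c^T x s.t. A x <= b, x >= 0' is:
  Dual:  min b^T y  s.t.  A^T y >= c,  y >= 0.

So the dual LP is:
  minimize  10y1 + 9y2 + 26y3 + 15y4
  subject to:
    y1 + 2y3 + y4 >= 4
    y2 + y3 + 4y4 >= 2
    y1, y2, y3, y4 >= 0

Solving the primal: x* = (10, 1.25).
  primal value c^T x* = 42.5.
Solving the dual: y* = (3.5, 0, 0, 0.5).
  dual value b^T y* = 42.5.
Strong duality: c^T x* = b^T y*. Confirmed.

42.5


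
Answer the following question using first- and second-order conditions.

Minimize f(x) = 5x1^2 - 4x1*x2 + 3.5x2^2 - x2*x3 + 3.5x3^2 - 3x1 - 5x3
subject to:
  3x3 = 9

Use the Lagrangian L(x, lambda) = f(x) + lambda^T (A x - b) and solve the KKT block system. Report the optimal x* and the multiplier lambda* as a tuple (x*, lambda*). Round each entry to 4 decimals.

Form the Lagrangian:
  L(x, lambda) = (1/2) x^T Q x + c^T x + lambda^T (A x - b)
Stationarity (grad_x L = 0): Q x + c + A^T lambda = 0.
Primal feasibility: A x = b.

This gives the KKT block system:
  [ Q   A^T ] [ x     ]   [-c ]
  [ A    0  ] [ lambda ] = [ b ]

Solving the linear system:
  x*      = (0.6111, 0.7778, 3)
  lambda* = (-5.0741)
  f(x*)   = 14.4167

x* = (0.6111, 0.7778, 3), lambda* = (-5.0741)


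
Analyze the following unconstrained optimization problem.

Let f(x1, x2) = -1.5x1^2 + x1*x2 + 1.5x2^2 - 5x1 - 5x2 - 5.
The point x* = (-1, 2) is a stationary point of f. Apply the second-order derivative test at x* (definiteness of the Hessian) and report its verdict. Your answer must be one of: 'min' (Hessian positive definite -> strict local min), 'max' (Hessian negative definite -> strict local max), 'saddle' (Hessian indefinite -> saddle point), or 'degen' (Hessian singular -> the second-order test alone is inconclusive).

Compute the Hessian H = grad^2 f:
  H = [[-3, 1], [1, 3]]
Verify stationarity: grad f(x*) = H x* + g = (0, 0).
Eigenvalues of H: -3.1623, 3.1623.
Eigenvalues have mixed signs, so H is indefinite -> x* is a saddle point.

saddle


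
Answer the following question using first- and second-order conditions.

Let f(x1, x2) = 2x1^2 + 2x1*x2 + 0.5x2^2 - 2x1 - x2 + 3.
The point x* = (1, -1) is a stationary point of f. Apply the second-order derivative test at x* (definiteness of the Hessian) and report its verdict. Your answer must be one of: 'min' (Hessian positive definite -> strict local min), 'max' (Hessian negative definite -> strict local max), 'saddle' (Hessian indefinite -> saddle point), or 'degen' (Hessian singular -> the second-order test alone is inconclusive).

Compute the Hessian H = grad^2 f:
  H = [[4, 2], [2, 1]]
Verify stationarity: grad f(x*) = H x* + g = (0, 0).
Eigenvalues of H: 0, 5.
H has a zero eigenvalue (singular; positive semidefinite but not definite), so H is neither positive definite, negative definite, nor indefinite. The second-order test alone is inconclusive -> degen.
(Indeed, f is constant along the null direction of H through x*, so x* is not a strict local extremum.)

degen


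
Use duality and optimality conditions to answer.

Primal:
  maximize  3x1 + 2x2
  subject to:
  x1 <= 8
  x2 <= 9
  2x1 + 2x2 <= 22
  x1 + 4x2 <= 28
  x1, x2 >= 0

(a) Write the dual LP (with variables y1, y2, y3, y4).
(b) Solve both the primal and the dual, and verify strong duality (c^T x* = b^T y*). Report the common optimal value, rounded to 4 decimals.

The standard primal-dual pair for 'max c^T x s.t. A x <= b, x >= 0' is:
  Dual:  min b^T y  s.t.  A^T y >= c,  y >= 0.

So the dual LP is:
  minimize  8y1 + 9y2 + 22y3 + 28y4
  subject to:
    y1 + 2y3 + y4 >= 3
    y2 + 2y3 + 4y4 >= 2
    y1, y2, y3, y4 >= 0

Solving the primal: x* = (8, 3).
  primal value c^T x* = 30.
Solving the dual: y* = (1, 0, 1, 0).
  dual value b^T y* = 30.
Strong duality: c^T x* = b^T y*. Confirmed.

30


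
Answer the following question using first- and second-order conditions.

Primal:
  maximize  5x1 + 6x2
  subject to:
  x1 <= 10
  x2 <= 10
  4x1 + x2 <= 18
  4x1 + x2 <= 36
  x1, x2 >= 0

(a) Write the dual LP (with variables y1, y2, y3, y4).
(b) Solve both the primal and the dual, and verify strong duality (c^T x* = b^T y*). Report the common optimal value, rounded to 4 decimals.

The standard primal-dual pair for 'max c^T x s.t. A x <= b, x >= 0' is:
  Dual:  min b^T y  s.t.  A^T y >= c,  y >= 0.

So the dual LP is:
  minimize  10y1 + 10y2 + 18y3 + 36y4
  subject to:
    y1 + 4y3 + 4y4 >= 5
    y2 + y3 + y4 >= 6
    y1, y2, y3, y4 >= 0

Solving the primal: x* = (2, 10).
  primal value c^T x* = 70.
Solving the dual: y* = (0, 4.75, 1.25, 0).
  dual value b^T y* = 70.
Strong duality: c^T x* = b^T y*. Confirmed.

70


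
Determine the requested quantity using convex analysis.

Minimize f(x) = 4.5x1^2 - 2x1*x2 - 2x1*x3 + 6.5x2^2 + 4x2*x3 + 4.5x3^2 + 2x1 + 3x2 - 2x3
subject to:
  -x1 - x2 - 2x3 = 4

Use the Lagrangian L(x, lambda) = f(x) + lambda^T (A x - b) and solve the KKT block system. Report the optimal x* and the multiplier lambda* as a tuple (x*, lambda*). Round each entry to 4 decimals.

Form the Lagrangian:
  L(x, lambda) = (1/2) x^T Q x + c^T x + lambda^T (A x - b)
Stationarity (grad_x L = 0): Q x + c + A^T lambda = 0.
Primal feasibility: A x = b.

This gives the KKT block system:
  [ Q   A^T ] [ x     ]   [-c ]
  [ A    0  ] [ lambda ] = [ b ]

Solving the linear system:
  x*      = (-1.2374, -0.5269, -1.1178)
  lambda* = (-5.8468)
  f(x*)   = 10.7837

x* = (-1.2374, -0.5269, -1.1178), lambda* = (-5.8468)


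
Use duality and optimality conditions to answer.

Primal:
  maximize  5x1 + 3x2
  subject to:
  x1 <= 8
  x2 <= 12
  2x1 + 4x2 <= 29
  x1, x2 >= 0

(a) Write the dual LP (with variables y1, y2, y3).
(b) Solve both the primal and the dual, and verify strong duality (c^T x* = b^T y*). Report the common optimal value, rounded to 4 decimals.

The standard primal-dual pair for 'max c^T x s.t. A x <= b, x >= 0' is:
  Dual:  min b^T y  s.t.  A^T y >= c,  y >= 0.

So the dual LP is:
  minimize  8y1 + 12y2 + 29y3
  subject to:
    y1 + 2y3 >= 5
    y2 + 4y3 >= 3
    y1, y2, y3 >= 0

Solving the primal: x* = (8, 3.25).
  primal value c^T x* = 49.75.
Solving the dual: y* = (3.5, 0, 0.75).
  dual value b^T y* = 49.75.
Strong duality: c^T x* = b^T y*. Confirmed.

49.75


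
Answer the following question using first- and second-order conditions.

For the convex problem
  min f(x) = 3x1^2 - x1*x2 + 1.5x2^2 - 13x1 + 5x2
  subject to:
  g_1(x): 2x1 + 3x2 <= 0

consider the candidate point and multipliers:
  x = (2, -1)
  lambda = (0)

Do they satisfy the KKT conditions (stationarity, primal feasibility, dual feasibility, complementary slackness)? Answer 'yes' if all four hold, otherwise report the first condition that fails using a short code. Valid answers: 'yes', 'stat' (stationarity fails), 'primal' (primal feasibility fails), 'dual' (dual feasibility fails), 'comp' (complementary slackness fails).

Gradient of f: grad f(x) = Q x + c = (0, 0)
Constraint values g_i(x) = a_i^T x - b_i:
  g_1((2, -1)) = 1
Stationarity residual: grad f(x) + sum_i lambda_i a_i = (0, 0)
  -> stationarity OK
Primal feasibility (all g_i <= 0): FAILS
Dual feasibility (all lambda_i >= 0): OK
Complementary slackness (lambda_i * g_i(x) = 0 for all i): OK

Verdict: the first failing condition is primal_feasibility -> primal.

primal


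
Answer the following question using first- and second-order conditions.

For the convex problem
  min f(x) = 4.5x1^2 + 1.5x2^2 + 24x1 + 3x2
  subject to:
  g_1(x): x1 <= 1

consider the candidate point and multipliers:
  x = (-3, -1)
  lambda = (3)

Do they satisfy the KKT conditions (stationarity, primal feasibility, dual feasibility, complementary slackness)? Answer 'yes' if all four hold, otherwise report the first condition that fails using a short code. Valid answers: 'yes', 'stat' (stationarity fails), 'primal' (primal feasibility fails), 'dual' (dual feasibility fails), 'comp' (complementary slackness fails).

Gradient of f: grad f(x) = Q x + c = (-3, 0)
Constraint values g_i(x) = a_i^T x - b_i:
  g_1((-3, -1)) = -4
Stationarity residual: grad f(x) + sum_i lambda_i a_i = (0, 0)
  -> stationarity OK
Primal feasibility (all g_i <= 0): OK
Dual feasibility (all lambda_i >= 0): OK
Complementary slackness (lambda_i * g_i(x) = 0 for all i): FAILS

Verdict: the first failing condition is complementary_slackness -> comp.

comp


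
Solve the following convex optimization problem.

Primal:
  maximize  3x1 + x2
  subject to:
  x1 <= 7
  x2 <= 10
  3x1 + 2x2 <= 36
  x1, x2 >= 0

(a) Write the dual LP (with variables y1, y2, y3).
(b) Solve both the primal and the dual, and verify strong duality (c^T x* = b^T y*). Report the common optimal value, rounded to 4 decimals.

The standard primal-dual pair for 'max c^T x s.t. A x <= b, x >= 0' is:
  Dual:  min b^T y  s.t.  A^T y >= c,  y >= 0.

So the dual LP is:
  minimize  7y1 + 10y2 + 36y3
  subject to:
    y1 + 3y3 >= 3
    y2 + 2y3 >= 1
    y1, y2, y3 >= 0

Solving the primal: x* = (7, 7.5).
  primal value c^T x* = 28.5.
Solving the dual: y* = (1.5, 0, 0.5).
  dual value b^T y* = 28.5.
Strong duality: c^T x* = b^T y*. Confirmed.

28.5


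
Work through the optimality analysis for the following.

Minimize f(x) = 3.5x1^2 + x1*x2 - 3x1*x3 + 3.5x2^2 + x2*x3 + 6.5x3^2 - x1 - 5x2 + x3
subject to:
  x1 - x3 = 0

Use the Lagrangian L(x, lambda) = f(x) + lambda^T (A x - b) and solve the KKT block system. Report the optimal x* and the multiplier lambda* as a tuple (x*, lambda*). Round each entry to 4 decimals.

Form the Lagrangian:
  L(x, lambda) = (1/2) x^T Q x + c^T x + lambda^T (A x - b)
Stationarity (grad_x L = 0): Q x + c + A^T lambda = 0.
Primal feasibility: A x = b.

This gives the KKT block system:
  [ Q   A^T ] [ x     ]   [-c ]
  [ A    0  ] [ lambda ] = [ b ]

Solving the linear system:
  x*      = (-0.1064, 0.7447, -0.1064)
  lambda* = (0.6809)
  f(x*)   = -1.8617

x* = (-0.1064, 0.7447, -0.1064), lambda* = (0.6809)


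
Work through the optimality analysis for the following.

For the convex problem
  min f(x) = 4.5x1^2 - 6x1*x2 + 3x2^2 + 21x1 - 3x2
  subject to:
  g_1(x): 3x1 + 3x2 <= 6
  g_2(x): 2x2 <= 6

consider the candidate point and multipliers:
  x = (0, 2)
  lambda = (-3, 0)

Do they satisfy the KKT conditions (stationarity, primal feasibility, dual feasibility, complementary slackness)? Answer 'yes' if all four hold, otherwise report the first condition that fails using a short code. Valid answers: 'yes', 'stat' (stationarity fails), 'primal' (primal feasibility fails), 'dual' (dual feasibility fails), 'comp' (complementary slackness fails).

Gradient of f: grad f(x) = Q x + c = (9, 9)
Constraint values g_i(x) = a_i^T x - b_i:
  g_1((0, 2)) = 0
  g_2((0, 2)) = -2
Stationarity residual: grad f(x) + sum_i lambda_i a_i = (0, 0)
  -> stationarity OK
Primal feasibility (all g_i <= 0): OK
Dual feasibility (all lambda_i >= 0): FAILS
Complementary slackness (lambda_i * g_i(x) = 0 for all i): OK

Verdict: the first failing condition is dual_feasibility -> dual.

dual


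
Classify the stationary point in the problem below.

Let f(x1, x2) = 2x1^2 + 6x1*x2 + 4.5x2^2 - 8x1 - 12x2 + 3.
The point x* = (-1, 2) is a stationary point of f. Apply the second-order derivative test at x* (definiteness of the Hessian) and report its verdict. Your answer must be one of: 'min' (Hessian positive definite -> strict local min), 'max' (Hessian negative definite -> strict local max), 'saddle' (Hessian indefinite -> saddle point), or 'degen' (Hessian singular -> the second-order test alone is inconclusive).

Compute the Hessian H = grad^2 f:
  H = [[4, 6], [6, 9]]
Verify stationarity: grad f(x*) = H x* + g = (0, 0).
Eigenvalues of H: 0, 13.
H has a zero eigenvalue (singular; positive semidefinite but not definite), so H is neither positive definite, negative definite, nor indefinite. The second-order test alone is inconclusive -> degen.
(Indeed, f is constant along the null direction of H through x*, so x* is not a strict local extremum.)

degen


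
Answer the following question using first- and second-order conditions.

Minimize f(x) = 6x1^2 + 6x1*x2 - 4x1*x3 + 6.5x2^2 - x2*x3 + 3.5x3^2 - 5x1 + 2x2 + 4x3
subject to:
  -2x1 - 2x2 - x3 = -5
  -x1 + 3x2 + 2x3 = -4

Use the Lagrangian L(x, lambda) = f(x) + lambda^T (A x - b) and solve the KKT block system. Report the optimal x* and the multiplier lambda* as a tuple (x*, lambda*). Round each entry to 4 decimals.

Form the Lagrangian:
  L(x, lambda) = (1/2) x^T Q x + c^T x + lambda^T (A x - b)
Stationarity (grad_x L = 0): Q x + c + A^T lambda = 0.
Primal feasibility: A x = b.

This gives the KKT block system:
  [ Q   A^T ] [ x     ]   [-c ]
  [ A    0  ] [ lambda ] = [ b ]

Solving the linear system:
  x*      = (3.0121, -1.0607, 1.0972)
  lambda* = (8.2955, 3.8016)
  f(x*)   = 21.9453

x* = (3.0121, -1.0607, 1.0972), lambda* = (8.2955, 3.8016)


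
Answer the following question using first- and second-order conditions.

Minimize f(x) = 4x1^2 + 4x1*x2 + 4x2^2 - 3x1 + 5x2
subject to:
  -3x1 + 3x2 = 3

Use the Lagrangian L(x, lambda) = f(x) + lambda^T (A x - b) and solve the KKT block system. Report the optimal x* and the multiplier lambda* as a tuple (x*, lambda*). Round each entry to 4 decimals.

Form the Lagrangian:
  L(x, lambda) = (1/2) x^T Q x + c^T x + lambda^T (A x - b)
Stationarity (grad_x L = 0): Q x + c + A^T lambda = 0.
Primal feasibility: A x = b.

This gives the KKT block system:
  [ Q   A^T ] [ x     ]   [-c ]
  [ A    0  ] [ lambda ] = [ b ]

Solving the linear system:
  x*      = (-0.5833, 0.4167)
  lambda* = (-2)
  f(x*)   = 4.9167

x* = (-0.5833, 0.4167), lambda* = (-2)


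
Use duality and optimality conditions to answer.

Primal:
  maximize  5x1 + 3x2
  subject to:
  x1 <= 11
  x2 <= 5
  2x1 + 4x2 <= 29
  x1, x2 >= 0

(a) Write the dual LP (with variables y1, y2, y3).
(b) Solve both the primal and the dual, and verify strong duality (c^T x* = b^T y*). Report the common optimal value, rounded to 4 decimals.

The standard primal-dual pair for 'max c^T x s.t. A x <= b, x >= 0' is:
  Dual:  min b^T y  s.t.  A^T y >= c,  y >= 0.

So the dual LP is:
  minimize  11y1 + 5y2 + 29y3
  subject to:
    y1 + 2y3 >= 5
    y2 + 4y3 >= 3
    y1, y2, y3 >= 0

Solving the primal: x* = (11, 1.75).
  primal value c^T x* = 60.25.
Solving the dual: y* = (3.5, 0, 0.75).
  dual value b^T y* = 60.25.
Strong duality: c^T x* = b^T y*. Confirmed.

60.25


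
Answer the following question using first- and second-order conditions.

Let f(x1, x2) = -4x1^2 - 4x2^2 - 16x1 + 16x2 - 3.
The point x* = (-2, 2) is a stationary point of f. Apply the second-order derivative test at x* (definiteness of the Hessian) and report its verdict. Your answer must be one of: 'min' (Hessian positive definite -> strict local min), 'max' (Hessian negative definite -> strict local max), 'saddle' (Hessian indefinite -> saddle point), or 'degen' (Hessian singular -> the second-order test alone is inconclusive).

Compute the Hessian H = grad^2 f:
  H = [[-8, 0], [0, -8]]
Verify stationarity: grad f(x*) = H x* + g = (0, 0).
Eigenvalues of H: -8, -8.
Both eigenvalues < 0, so H is negative definite -> x* is a strict local max.

max


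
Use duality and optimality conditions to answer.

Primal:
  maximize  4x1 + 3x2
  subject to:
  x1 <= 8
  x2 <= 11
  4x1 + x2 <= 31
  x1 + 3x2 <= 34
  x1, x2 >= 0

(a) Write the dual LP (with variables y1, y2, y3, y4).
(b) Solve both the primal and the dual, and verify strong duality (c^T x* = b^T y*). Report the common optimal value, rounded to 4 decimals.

The standard primal-dual pair for 'max c^T x s.t. A x <= b, x >= 0' is:
  Dual:  min b^T y  s.t.  A^T y >= c,  y >= 0.

So the dual LP is:
  minimize  8y1 + 11y2 + 31y3 + 34y4
  subject to:
    y1 + 4y3 + y4 >= 4
    y2 + y3 + 3y4 >= 3
    y1, y2, y3, y4 >= 0

Solving the primal: x* = (5.3636, 9.5455).
  primal value c^T x* = 50.0909.
Solving the dual: y* = (0, 0, 0.8182, 0.7273).
  dual value b^T y* = 50.0909.
Strong duality: c^T x* = b^T y*. Confirmed.

50.0909


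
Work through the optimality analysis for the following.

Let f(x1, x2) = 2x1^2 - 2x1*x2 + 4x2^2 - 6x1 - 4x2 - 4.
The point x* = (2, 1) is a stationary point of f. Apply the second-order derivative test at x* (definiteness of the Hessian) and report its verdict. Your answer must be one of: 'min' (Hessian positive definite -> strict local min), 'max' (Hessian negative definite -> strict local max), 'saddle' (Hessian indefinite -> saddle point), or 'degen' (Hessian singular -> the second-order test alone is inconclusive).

Compute the Hessian H = grad^2 f:
  H = [[4, -2], [-2, 8]]
Verify stationarity: grad f(x*) = H x* + g = (0, 0).
Eigenvalues of H: 3.1716, 8.8284.
Both eigenvalues > 0, so H is positive definite -> x* is a strict local min.

min


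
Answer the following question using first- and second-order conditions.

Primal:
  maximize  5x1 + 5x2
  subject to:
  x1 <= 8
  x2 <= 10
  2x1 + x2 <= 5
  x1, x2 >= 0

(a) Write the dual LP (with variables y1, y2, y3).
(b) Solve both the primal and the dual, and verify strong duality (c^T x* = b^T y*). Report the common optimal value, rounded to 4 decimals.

The standard primal-dual pair for 'max c^T x s.t. A x <= b, x >= 0' is:
  Dual:  min b^T y  s.t.  A^T y >= c,  y >= 0.

So the dual LP is:
  minimize  8y1 + 10y2 + 5y3
  subject to:
    y1 + 2y3 >= 5
    y2 + y3 >= 5
    y1, y2, y3 >= 0

Solving the primal: x* = (0, 5).
  primal value c^T x* = 25.
Solving the dual: y* = (0, 0, 5).
  dual value b^T y* = 25.
Strong duality: c^T x* = b^T y*. Confirmed.

25


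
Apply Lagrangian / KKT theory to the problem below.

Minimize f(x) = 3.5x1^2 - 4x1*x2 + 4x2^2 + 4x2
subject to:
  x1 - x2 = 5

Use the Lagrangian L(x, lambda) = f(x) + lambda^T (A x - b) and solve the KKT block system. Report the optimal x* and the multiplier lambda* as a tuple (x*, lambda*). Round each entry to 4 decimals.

Form the Lagrangian:
  L(x, lambda) = (1/2) x^T Q x + c^T x + lambda^T (A x - b)
Stationarity (grad_x L = 0): Q x + c + A^T lambda = 0.
Primal feasibility: A x = b.

This gives the KKT block system:
  [ Q   A^T ] [ x     ]   [-c ]
  [ A    0  ] [ lambda ] = [ b ]

Solving the linear system:
  x*      = (2.2857, -2.7143)
  lambda* = (-26.8571)
  f(x*)   = 61.7143

x* = (2.2857, -2.7143), lambda* = (-26.8571)


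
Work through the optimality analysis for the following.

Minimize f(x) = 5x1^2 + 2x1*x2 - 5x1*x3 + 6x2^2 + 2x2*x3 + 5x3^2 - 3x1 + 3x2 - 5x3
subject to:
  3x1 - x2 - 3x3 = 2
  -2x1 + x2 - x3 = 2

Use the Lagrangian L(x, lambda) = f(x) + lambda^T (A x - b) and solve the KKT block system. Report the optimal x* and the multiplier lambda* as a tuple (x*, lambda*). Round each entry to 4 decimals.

Form the Lagrangian:
  L(x, lambda) = (1/2) x^T Q x + c^T x + lambda^T (A x - b)
Stationarity (grad_x L = 0): Q x + c + A^T lambda = 0.
Primal feasibility: A x = b.

This gives the KKT block system:
  [ Q   A^T ] [ x     ]   [-c ]
  [ A    0  ] [ lambda ] = [ b ]

Solving the linear system:
  x*      = (-0.3744, 0.1576, -1.0936)
  lambda* = (-2.9485, -4.9033)
  f(x*)   = 11.3838

x* = (-0.3744, 0.1576, -1.0936), lambda* = (-2.9485, -4.9033)


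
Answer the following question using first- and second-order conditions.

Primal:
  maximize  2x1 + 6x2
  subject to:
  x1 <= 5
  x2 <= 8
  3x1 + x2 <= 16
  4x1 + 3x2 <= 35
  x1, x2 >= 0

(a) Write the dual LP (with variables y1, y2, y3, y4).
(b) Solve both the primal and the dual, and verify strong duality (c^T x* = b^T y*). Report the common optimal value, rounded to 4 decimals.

The standard primal-dual pair for 'max c^T x s.t. A x <= b, x >= 0' is:
  Dual:  min b^T y  s.t.  A^T y >= c,  y >= 0.

So the dual LP is:
  minimize  5y1 + 8y2 + 16y3 + 35y4
  subject to:
    y1 + 3y3 + 4y4 >= 2
    y2 + y3 + 3y4 >= 6
    y1, y2, y3, y4 >= 0

Solving the primal: x* = (2.6667, 8).
  primal value c^T x* = 53.3333.
Solving the dual: y* = (0, 5.3333, 0.6667, 0).
  dual value b^T y* = 53.3333.
Strong duality: c^T x* = b^T y*. Confirmed.

53.3333


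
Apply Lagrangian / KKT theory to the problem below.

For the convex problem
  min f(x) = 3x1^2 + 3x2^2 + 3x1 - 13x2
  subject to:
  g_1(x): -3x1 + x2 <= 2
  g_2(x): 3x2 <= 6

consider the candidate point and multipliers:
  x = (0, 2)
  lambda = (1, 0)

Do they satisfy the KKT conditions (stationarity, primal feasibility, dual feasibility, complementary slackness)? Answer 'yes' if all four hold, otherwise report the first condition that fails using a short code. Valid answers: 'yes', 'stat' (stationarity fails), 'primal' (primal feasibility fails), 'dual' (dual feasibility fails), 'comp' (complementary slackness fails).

Gradient of f: grad f(x) = Q x + c = (3, -1)
Constraint values g_i(x) = a_i^T x - b_i:
  g_1((0, 2)) = 0
  g_2((0, 2)) = 0
Stationarity residual: grad f(x) + sum_i lambda_i a_i = (0, 0)
  -> stationarity OK
Primal feasibility (all g_i <= 0): OK
Dual feasibility (all lambda_i >= 0): OK
Complementary slackness (lambda_i * g_i(x) = 0 for all i): OK

Verdict: yes, KKT holds.

yes


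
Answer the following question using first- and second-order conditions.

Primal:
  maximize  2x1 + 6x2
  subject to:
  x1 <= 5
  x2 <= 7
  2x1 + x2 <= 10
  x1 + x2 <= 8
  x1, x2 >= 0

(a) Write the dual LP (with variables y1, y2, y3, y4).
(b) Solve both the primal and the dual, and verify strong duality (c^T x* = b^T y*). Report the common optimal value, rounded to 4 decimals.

The standard primal-dual pair for 'max c^T x s.t. A x <= b, x >= 0' is:
  Dual:  min b^T y  s.t.  A^T y >= c,  y >= 0.

So the dual LP is:
  minimize  5y1 + 7y2 + 10y3 + 8y4
  subject to:
    y1 + 2y3 + y4 >= 2
    y2 + y3 + y4 >= 6
    y1, y2, y3, y4 >= 0

Solving the primal: x* = (1, 7).
  primal value c^T x* = 44.
Solving the dual: y* = (0, 4, 0, 2).
  dual value b^T y* = 44.
Strong duality: c^T x* = b^T y*. Confirmed.

44


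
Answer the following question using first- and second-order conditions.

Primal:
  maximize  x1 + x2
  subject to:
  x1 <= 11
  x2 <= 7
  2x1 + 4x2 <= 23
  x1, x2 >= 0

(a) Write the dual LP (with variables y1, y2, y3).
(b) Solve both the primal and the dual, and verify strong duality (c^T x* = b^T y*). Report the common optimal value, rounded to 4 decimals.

The standard primal-dual pair for 'max c^T x s.t. A x <= b, x >= 0' is:
  Dual:  min b^T y  s.t.  A^T y >= c,  y >= 0.

So the dual LP is:
  minimize  11y1 + 7y2 + 23y3
  subject to:
    y1 + 2y3 >= 1
    y2 + 4y3 >= 1
    y1, y2, y3 >= 0

Solving the primal: x* = (11, 0.25).
  primal value c^T x* = 11.25.
Solving the dual: y* = (0.5, 0, 0.25).
  dual value b^T y* = 11.25.
Strong duality: c^T x* = b^T y*. Confirmed.

11.25


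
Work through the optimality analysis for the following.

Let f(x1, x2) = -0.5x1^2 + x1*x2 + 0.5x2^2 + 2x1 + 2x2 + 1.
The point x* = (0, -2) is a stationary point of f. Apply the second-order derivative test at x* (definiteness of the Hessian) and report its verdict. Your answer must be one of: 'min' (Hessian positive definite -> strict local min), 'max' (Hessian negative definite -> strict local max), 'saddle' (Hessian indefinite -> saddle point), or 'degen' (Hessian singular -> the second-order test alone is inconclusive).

Compute the Hessian H = grad^2 f:
  H = [[-1, 1], [1, 1]]
Verify stationarity: grad f(x*) = H x* + g = (0, 0).
Eigenvalues of H: -1.4142, 1.4142.
Eigenvalues have mixed signs, so H is indefinite -> x* is a saddle point.

saddle


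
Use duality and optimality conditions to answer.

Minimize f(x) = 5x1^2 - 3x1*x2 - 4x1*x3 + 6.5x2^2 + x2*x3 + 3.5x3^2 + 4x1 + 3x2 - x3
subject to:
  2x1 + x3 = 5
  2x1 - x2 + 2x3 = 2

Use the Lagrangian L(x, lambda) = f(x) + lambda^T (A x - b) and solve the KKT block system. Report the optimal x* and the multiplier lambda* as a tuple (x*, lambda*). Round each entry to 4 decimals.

Form the Lagrangian:
  L(x, lambda) = (1/2) x^T Q x + c^T x + lambda^T (A x - b)
Stationarity (grad_x L = 0): Q x + c + A^T lambda = 0.
Primal feasibility: A x = b.

This gives the KKT block system:
  [ Q   A^T ] [ x     ]   [-c ]
  [ A    0  ] [ lambda ] = [ b ]

Solving the linear system:
  x*      = (2.7619, 2.4762, -0.5238)
  lambda* = (-39.5238, 26.381)
  f(x*)   = 81.9286

x* = (2.7619, 2.4762, -0.5238), lambda* = (-39.5238, 26.381)


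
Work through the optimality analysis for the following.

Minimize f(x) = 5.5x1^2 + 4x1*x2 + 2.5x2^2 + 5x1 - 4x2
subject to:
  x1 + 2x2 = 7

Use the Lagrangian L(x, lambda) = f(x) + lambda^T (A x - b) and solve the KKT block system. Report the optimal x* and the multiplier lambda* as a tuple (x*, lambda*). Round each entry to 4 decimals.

Form the Lagrangian:
  L(x, lambda) = (1/2) x^T Q x + c^T x + lambda^T (A x - b)
Stationarity (grad_x L = 0): Q x + c + A^T lambda = 0.
Primal feasibility: A x = b.

This gives the KKT block system:
  [ Q   A^T ] [ x     ]   [-c ]
  [ A    0  ] [ lambda ] = [ b ]

Solving the linear system:
  x*      = (-1.4848, 4.2424)
  lambda* = (-5.6364)
  f(x*)   = 7.5303

x* = (-1.4848, 4.2424), lambda* = (-5.6364)


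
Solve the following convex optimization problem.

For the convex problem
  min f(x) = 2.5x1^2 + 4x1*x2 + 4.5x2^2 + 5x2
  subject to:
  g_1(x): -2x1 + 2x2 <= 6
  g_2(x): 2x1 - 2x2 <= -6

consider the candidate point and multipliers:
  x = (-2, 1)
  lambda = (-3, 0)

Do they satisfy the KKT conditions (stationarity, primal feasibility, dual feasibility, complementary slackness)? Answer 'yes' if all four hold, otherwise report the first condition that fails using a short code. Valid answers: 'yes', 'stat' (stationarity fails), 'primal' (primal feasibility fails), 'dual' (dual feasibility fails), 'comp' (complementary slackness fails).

Gradient of f: grad f(x) = Q x + c = (-6, 6)
Constraint values g_i(x) = a_i^T x - b_i:
  g_1((-2, 1)) = 0
  g_2((-2, 1)) = 0
Stationarity residual: grad f(x) + sum_i lambda_i a_i = (0, 0)
  -> stationarity OK
Primal feasibility (all g_i <= 0): OK
Dual feasibility (all lambda_i >= 0): FAILS
Complementary slackness (lambda_i * g_i(x) = 0 for all i): OK

Verdict: the first failing condition is dual_feasibility -> dual.

dual


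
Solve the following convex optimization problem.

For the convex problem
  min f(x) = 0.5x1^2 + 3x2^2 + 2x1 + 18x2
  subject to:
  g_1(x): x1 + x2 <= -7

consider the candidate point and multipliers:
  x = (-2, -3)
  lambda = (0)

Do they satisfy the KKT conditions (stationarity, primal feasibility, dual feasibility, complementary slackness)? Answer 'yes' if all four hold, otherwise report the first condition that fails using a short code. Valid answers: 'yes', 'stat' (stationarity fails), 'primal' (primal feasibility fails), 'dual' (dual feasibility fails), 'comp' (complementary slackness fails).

Gradient of f: grad f(x) = Q x + c = (0, 0)
Constraint values g_i(x) = a_i^T x - b_i:
  g_1((-2, -3)) = 2
Stationarity residual: grad f(x) + sum_i lambda_i a_i = (0, 0)
  -> stationarity OK
Primal feasibility (all g_i <= 0): FAILS
Dual feasibility (all lambda_i >= 0): OK
Complementary slackness (lambda_i * g_i(x) = 0 for all i): OK

Verdict: the first failing condition is primal_feasibility -> primal.

primal


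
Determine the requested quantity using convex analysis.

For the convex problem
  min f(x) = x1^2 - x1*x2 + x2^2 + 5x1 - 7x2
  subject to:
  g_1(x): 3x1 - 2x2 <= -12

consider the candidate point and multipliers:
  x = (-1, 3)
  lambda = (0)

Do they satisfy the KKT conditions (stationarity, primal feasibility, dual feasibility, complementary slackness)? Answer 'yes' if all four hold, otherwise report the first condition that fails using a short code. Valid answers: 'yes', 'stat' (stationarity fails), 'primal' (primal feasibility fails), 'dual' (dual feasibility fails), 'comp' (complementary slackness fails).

Gradient of f: grad f(x) = Q x + c = (0, 0)
Constraint values g_i(x) = a_i^T x - b_i:
  g_1((-1, 3)) = 3
Stationarity residual: grad f(x) + sum_i lambda_i a_i = (0, 0)
  -> stationarity OK
Primal feasibility (all g_i <= 0): FAILS
Dual feasibility (all lambda_i >= 0): OK
Complementary slackness (lambda_i * g_i(x) = 0 for all i): OK

Verdict: the first failing condition is primal_feasibility -> primal.

primal
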